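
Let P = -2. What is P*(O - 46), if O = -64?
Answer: 220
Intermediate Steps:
P*(O - 46) = -2*(-64 - 46) = -2*(-110) = 220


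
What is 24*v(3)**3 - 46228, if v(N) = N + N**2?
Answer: -4756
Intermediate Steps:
24*v(3)**3 - 46228 = 24*(3*(1 + 3))**3 - 46228 = 24*(3*4)**3 - 46228 = 24*12**3 - 46228 = 24*1728 - 46228 = 41472 - 46228 = -4756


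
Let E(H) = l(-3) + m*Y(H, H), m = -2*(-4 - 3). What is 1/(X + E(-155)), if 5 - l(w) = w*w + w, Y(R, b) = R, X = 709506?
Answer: 1/707335 ≈ 1.4138e-6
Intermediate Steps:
m = 14 (m = -2*(-7) = 14)
l(w) = 5 - w - w² (l(w) = 5 - (w*w + w) = 5 - (w² + w) = 5 - (w + w²) = 5 + (-w - w²) = 5 - w - w²)
E(H) = -1 + 14*H (E(H) = (5 - 1*(-3) - 1*(-3)²) + 14*H = (5 + 3 - 1*9) + 14*H = (5 + 3 - 9) + 14*H = -1 + 14*H)
1/(X + E(-155)) = 1/(709506 + (-1 + 14*(-155))) = 1/(709506 + (-1 - 2170)) = 1/(709506 - 2171) = 1/707335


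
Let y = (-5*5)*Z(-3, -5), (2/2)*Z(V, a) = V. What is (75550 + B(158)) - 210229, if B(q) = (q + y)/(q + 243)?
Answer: -54006046/401 ≈ -1.3468e+5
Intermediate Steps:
Z(V, a) = V
y = 75 (y = -5*5*(-3) = -25*(-3) = 75)
B(q) = (75 + q)/(243 + q) (B(q) = (q + 75)/(q + 243) = (75 + q)/(243 + q))
(75550 + B(158)) - 210229 = (75550 + (75 + 158)/(243 + 158)) - 210229 = (75550 + 233/401) - 210229 = 30295783/401 - 210229 = -54006046/401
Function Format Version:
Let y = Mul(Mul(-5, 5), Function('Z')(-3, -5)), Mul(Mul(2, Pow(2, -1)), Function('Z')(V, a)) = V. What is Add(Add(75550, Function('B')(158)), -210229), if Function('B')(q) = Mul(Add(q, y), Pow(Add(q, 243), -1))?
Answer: Rational(-54006046, 401) ≈ -1.3468e+5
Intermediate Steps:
Function('Z')(V, a) = V
y = 75 (y = Mul(Mul(-5, 5), -3) = Mul(-25, -3) = 75)
Function('B')(q) = Mul(Pow(Add(243, q), -1), Add(75, q)) (Function('B')(q) = Mul(Add(q, 75), Pow(Add(q, 243), -1)) = Mul(Add(75, q), Pow(Add(243, q), -1)) = Mul(Pow(Add(243, q), -1), Add(75, q)))
Add(Add(75550, Function('B')(158)), -210229) = Add(Add(75550, Mul(Pow(Add(243, 158), -1), Add(75, 158))), -210229) = Add(Add(75550, Mul(Pow(401, -1), 233)), -210229) = Add(Add(75550, Mul(Rational(1, 401), 233)), -210229) = Add(Add(75550, Rational(233, 401)), -210229) = Add(Rational(30295783, 401), -210229) = Rational(-54006046, 401)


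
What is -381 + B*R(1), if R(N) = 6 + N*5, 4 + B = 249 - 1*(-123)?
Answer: 3667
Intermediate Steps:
B = 368 (B = -4 + (249 - 1*(-123)) = -4 + (249 + 123) = -4 + 372 = 368)
R(N) = 6 + 5*N
-381 + B*R(1) = -381 + 368*(6 + 5*1) = -381 + 368*(6 + 5) = -381 + 368*11 = -381 + 4048 = 3667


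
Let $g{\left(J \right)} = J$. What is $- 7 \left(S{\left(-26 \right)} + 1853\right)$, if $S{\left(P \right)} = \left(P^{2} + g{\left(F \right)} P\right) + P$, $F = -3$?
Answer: $-18067$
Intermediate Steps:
$S{\left(P \right)} = P^{2} - 2 P$ ($S{\left(P \right)} = \left(P^{2} - 3 P\right) + P = P^{2} - 2 P$)
$- 7 \left(S{\left(-26 \right)} + 1853\right) = - 7 \left(- 26 \left(-2 - 26\right) + 1853\right) = - 7 \left(\left(-26\right) \left(-28\right) + 1853\right) = - 7 \left(728 + 1853\right) = \left(-7\right) 2581 = -18067$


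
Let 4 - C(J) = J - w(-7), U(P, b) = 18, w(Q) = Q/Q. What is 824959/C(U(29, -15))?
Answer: -824959/13 ≈ -63458.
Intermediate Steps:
w(Q) = 1
C(J) = 5 - J (C(J) = 4 - (J - 1*1) = 4 - (J - 1) = 4 - (-1 + J) = 4 + (1 - J) = 5 - J)
824959/C(U(29, -15)) = 824959/(5 - 1*18) = 824959/(5 - 18) = 824959/(-13) = 824959*(-1/13) = -824959/13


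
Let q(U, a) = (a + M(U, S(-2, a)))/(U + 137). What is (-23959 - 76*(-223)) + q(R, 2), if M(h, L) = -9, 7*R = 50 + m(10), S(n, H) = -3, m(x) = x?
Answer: -7144258/1019 ≈ -7011.0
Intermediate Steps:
R = 60/7 (R = (50 + 10)/7 = (⅐)*60 = 60/7 ≈ 8.5714)
q(U, a) = (-9 + a)/(137 + U) (q(U, a) = (a - 9)/(U + 137) = (-9 + a)/(137 + U))
(-23959 - 76*(-223)) + q(R, 2) = (-23959 - 76*(-223)) + (-9 + 2)/(137 + 60/7) = (-23959 + 16948) - 7/(1019/7) = -7011 + (7/1019)*(-7) = -7011 - 49/1019 = -7144258/1019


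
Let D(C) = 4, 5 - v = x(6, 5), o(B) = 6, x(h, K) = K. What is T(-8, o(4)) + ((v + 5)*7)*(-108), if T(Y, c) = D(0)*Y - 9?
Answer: -3821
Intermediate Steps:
v = 0 (v = 5 - 1*5 = 5 - 5 = 0)
T(Y, c) = -9 + 4*Y (T(Y, c) = 4*Y - 9 = -9 + 4*Y)
T(-8, o(4)) + ((v + 5)*7)*(-108) = (-9 + 4*(-8)) + ((0 + 5)*7)*(-108) = (-9 - 32) + (5*7)*(-108) = -41 + 35*(-108) = -41 - 3780 = -3821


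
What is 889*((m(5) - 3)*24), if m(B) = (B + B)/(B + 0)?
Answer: -21336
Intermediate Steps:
m(B) = 2 (m(B) = (2*B)/B = 2)
889*((m(5) - 3)*24) = 889*((2 - 3)*24) = 889*(-1*24) = 889*(-24) = -21336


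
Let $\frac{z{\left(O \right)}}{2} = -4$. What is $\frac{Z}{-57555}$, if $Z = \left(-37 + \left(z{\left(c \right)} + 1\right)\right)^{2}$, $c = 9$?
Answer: $- \frac{1936}{57555} \approx -0.033637$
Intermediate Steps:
$z{\left(O \right)} = -8$ ($z{\left(O \right)} = 2 \left(-4\right) = -8$)
$Z = 1936$ ($Z = \left(-37 + \left(-8 + 1\right)\right)^{2} = \left(-37 - 7\right)^{2} = \left(-44\right)^{2} = 1936$)
$\frac{Z}{-57555} = \frac{1936}{-57555} = 1936 \left(- \frac{1}{57555}\right) = - \frac{1936}{57555}$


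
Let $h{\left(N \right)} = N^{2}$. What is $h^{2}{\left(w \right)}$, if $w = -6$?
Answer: $1296$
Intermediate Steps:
$h^{2}{\left(w \right)} = \left(\left(-6\right)^{2}\right)^{2} = 36^{2} = 1296$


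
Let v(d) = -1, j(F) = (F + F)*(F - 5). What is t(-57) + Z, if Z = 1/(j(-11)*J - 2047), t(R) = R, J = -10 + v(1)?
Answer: -337384/5919 ≈ -57.000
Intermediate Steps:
j(F) = 2*F*(-5 + F) (j(F) = (2*F)*(-5 + F) = 2*F*(-5 + F))
J = -11 (J = -10 - 1 = -11)
Z = -1/5919 (Z = 1/((2*(-11)*(-5 - 11))*(-11) - 2047) = 1/((2*(-11)*(-16))*(-11) - 2047) = 1/(352*(-11) - 2047) = 1/(-3872 - 2047) = 1/(-5919) = -1/5919 ≈ -0.00016895)
t(-57) + Z = -57 - 1/5919 = -337384/5919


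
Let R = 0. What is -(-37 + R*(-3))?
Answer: 37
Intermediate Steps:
-(-37 + R*(-3)) = -(-37 + 0*(-3)) = -(-37 + 0) = -1*(-37) = 37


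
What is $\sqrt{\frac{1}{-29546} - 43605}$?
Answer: $\frac{i \sqrt{38065687517726}}{29546} \approx 208.82 i$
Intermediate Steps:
$\sqrt{\frac{1}{-29546} - 43605} = \sqrt{- \frac{1}{29546} - 43605} = \sqrt{- \frac{1288353331}{29546}} = \frac{i \sqrt{38065687517726}}{29546}$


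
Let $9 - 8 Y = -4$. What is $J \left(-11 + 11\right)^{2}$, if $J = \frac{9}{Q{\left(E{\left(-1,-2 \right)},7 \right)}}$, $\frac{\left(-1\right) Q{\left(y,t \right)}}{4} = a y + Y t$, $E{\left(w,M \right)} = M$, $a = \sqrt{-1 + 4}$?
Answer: $0$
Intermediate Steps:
$Y = \frac{13}{8}$ ($Y = \frac{9}{8} - - \frac{1}{2} = \frac{9}{8} + \frac{1}{2} = \frac{13}{8} \approx 1.625$)
$a = \sqrt{3} \approx 1.732$
$Q{\left(y,t \right)} = - \frac{13 t}{2} - 4 y \sqrt{3}$ ($Q{\left(y,t \right)} = - 4 \left(\sqrt{3} y + \frac{13 t}{8}\right) = - 4 \left(y \sqrt{3} + \frac{13 t}{8}\right) = - 4 \left(\frac{13 t}{8} + y \sqrt{3}\right) = - \frac{13 t}{2} - 4 y \sqrt{3}$)
$J = \frac{9}{- \frac{91}{2} + 8 \sqrt{3}}$ ($J = \frac{9}{\left(- \frac{13}{2}\right) 7 - - 8 \sqrt{3}} = \frac{9}{- \frac{91}{2} + 8 \sqrt{3}} \approx -0.28442$)
$J \left(-11 + 11\right)^{2} = \left(- \frac{1638}{7513} - \frac{288 \sqrt{3}}{7513}\right) \left(-11 + 11\right)^{2} = \left(- \frac{1638}{7513} - \frac{288 \sqrt{3}}{7513}\right) 0^{2} = \left(- \frac{1638}{7513} - \frac{288 \sqrt{3}}{7513}\right) 0 = 0$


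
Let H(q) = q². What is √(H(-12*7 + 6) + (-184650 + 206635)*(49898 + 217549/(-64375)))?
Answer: √7273393264407955/2575 ≈ 33120.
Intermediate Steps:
√(H(-12*7 + 6) + (-184650 + 206635)*(49898 + 217549/(-64375))) = √((-12*7 + 6)² + (-184650 + 206635)*(49898 + 217549/(-64375))) = √((-84 + 6)² + 21985*(49898 + 217549*(-1/64375))) = √((-78)² + 21985*(49898 - 217549/64375)) = √(6084 + 21985*(3211966201/64375)) = √(6084 + 14123015385797/12875) = √(14123093717297/12875) = √7273393264407955/2575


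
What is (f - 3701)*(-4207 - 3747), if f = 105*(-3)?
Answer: 31943264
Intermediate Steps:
f = -315
(f - 3701)*(-4207 - 3747) = (-315 - 3701)*(-4207 - 3747) = -4016*(-7954) = 31943264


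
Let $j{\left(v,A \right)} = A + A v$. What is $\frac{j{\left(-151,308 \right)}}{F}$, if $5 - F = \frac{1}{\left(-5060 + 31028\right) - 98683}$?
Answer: $- \frac{139976375}{15149} \approx -9240.0$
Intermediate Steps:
$F = \frac{363576}{72715}$ ($F = 5 - \frac{1}{\left(-5060 + 31028\right) - 98683} = 5 - \frac{1}{25968 - 98683} = 5 - \frac{1}{-72715} = 5 - - \frac{1}{72715} = 5 + \frac{1}{72715} = \frac{363576}{72715} \approx 5.0$)
$\frac{j{\left(-151,308 \right)}}{F} = \frac{308 \left(1 - 151\right)}{\frac{363576}{72715}} = 308 \left(-150\right) \frac{72715}{363576} = \left(-46200\right) \frac{72715}{363576} = - \frac{139976375}{15149}$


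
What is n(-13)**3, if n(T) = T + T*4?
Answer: -274625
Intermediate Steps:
n(T) = 5*T (n(T) = T + 4*T = 5*T)
n(-13)**3 = (5*(-13))**3 = (-65)**3 = -274625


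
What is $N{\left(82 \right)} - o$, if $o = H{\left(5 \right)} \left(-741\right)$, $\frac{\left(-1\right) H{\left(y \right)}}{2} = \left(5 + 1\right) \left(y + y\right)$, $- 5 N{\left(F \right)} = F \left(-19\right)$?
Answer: $- \frac{443042}{5} \approx -88608.0$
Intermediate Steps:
$N{\left(F \right)} = \frac{19 F}{5}$ ($N{\left(F \right)} = - \frac{F \left(-19\right)}{5} = - \frac{\left(-19\right) F}{5} = \frac{19 F}{5}$)
$H{\left(y \right)} = - 24 y$ ($H{\left(y \right)} = - 2 \left(5 + 1\right) \left(y + y\right) = - 2 \cdot 6 \cdot 2 y = - 2 \cdot 12 y = - 24 y$)
$o = 88920$ ($o = \left(-24\right) 5 \left(-741\right) = \left(-120\right) \left(-741\right) = 88920$)
$N{\left(82 \right)} - o = \frac{19}{5} \cdot 82 - 88920 = \frac{1558}{5} - 88920 = - \frac{443042}{5}$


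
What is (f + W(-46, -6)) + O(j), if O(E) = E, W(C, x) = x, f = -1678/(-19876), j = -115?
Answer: -1201659/9938 ≈ -120.92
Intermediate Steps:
f = 839/9938 (f = -1678*(-1/19876) = 839/9938 ≈ 0.084423)
(f + W(-46, -6)) + O(j) = (839/9938 - 6) - 115 = -58789/9938 - 115 = -1201659/9938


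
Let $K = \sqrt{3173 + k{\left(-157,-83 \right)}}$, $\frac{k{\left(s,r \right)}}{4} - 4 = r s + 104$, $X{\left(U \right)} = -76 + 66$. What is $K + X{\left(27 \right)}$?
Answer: $-10 + \sqrt{55729} \approx 226.07$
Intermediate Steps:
$X{\left(U \right)} = -10$
$k{\left(s,r \right)} = 432 + 4 r s$ ($k{\left(s,r \right)} = 16 + 4 \left(r s + 104\right) = 16 + 4 \left(104 + r s\right) = 16 + \left(416 + 4 r s\right) = 432 + 4 r s$)
$K = \sqrt{55729}$ ($K = \sqrt{3173 + \left(432 + 4 \left(-83\right) \left(-157\right)\right)} = \sqrt{3173 + \left(432 + 52124\right)} = \sqrt{3173 + 52556} = \sqrt{55729} \approx 236.07$)
$K + X{\left(27 \right)} = \sqrt{55729} - 10 = -10 + \sqrt{55729}$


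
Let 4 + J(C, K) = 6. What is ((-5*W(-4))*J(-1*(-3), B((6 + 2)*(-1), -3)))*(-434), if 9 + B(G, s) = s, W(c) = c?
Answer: -17360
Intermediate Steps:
B(G, s) = -9 + s
J(C, K) = 2 (J(C, K) = -4 + 6 = 2)
((-5*W(-4))*J(-1*(-3), B((6 + 2)*(-1), -3)))*(-434) = (-5*(-4)*2)*(-434) = (20*2)*(-434) = 40*(-434) = -17360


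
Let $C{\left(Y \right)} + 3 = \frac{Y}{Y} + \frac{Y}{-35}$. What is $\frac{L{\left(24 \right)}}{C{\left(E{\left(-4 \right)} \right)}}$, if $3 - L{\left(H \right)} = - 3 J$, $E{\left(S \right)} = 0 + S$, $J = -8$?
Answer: $\frac{245}{22} \approx 11.136$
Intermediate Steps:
$E{\left(S \right)} = S$
$C{\left(Y \right)} = -2 - \frac{Y}{35}$ ($C{\left(Y \right)} = -3 + \left(\frac{Y}{Y} + \frac{Y}{-35}\right) = -3 + \left(1 + Y \left(- \frac{1}{35}\right)\right) = -3 - \left(-1 + \frac{Y}{35}\right) = -2 - \frac{Y}{35}$)
$L{\left(H \right)} = -21$ ($L{\left(H \right)} = 3 - \left(-3\right) \left(-8\right) = 3 - 24 = -21$)
$\frac{L{\left(24 \right)}}{C{\left(E{\left(-4 \right)} \right)}} = - \frac{21}{-2 - - \frac{4}{35}} = - \frac{21}{-2 + \frac{4}{35}} = - \frac{21}{- \frac{66}{35}} = \left(-21\right) \left(- \frac{35}{66}\right) = \frac{245}{22}$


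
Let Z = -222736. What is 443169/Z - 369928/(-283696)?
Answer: -2708061851/3949332016 ≈ -0.68570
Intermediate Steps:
443169/Z - 369928/(-283696) = 443169/(-222736) - 369928/(-283696) = 443169*(-1/222736) - 369928*(-1/283696) = -443169/222736 + 46241/35462 = -2708061851/3949332016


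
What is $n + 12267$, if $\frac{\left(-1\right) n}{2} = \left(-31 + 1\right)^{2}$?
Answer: $10467$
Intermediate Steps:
$n = -1800$ ($n = - 2 \left(-31 + 1\right)^{2} = - 2 \left(-30\right)^{2} = \left(-2\right) 900 = -1800$)
$n + 12267 = -1800 + 12267 = 10467$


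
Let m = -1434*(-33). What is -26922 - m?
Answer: -74244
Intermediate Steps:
m = 47322
-26922 - m = -26922 - 1*47322 = -26922 - 47322 = -74244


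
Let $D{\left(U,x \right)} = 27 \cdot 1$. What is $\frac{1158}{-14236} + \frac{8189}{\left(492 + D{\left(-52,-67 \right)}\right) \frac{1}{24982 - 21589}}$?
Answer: $\frac{65925100395}{1231414} \approx 53536.0$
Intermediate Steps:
$D{\left(U,x \right)} = 27$
$\frac{1158}{-14236} + \frac{8189}{\left(492 + D{\left(-52,-67 \right)}\right) \frac{1}{24982 - 21589}} = \frac{1158}{-14236} + \frac{8189}{\left(492 + 27\right) \frac{1}{24982 - 21589}} = 1158 \left(- \frac{1}{14236}\right) + \frac{8189}{519 \cdot \frac{1}{3393}} = - \frac{579}{7118} + \frac{8189}{519 \cdot \frac{1}{3393}} = - \frac{579}{7118} + \frac{8189}{\frac{173}{1131}} = - \frac{579}{7118} + 8189 \cdot \frac{1131}{173} = - \frac{579}{7118} + \frac{9261759}{173} = \frac{65925100395}{1231414}$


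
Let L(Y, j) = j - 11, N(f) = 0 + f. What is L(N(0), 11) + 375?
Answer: 375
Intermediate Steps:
N(f) = f
L(Y, j) = -11 + j
L(N(0), 11) + 375 = (-11 + 11) + 375 = 0 + 375 = 375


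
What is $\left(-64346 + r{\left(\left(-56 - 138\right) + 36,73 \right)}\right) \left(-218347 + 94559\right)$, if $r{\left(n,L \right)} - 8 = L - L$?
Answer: $7964272344$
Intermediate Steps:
$r{\left(n,L \right)} = 8$ ($r{\left(n,L \right)} = 8 + \left(L - L\right) = 8 + 0 = 8$)
$\left(-64346 + r{\left(\left(-56 - 138\right) + 36,73 \right)}\right) \left(-218347 + 94559\right) = \left(-64346 + 8\right) \left(-218347 + 94559\right) = \left(-64338\right) \left(-123788\right) = 7964272344$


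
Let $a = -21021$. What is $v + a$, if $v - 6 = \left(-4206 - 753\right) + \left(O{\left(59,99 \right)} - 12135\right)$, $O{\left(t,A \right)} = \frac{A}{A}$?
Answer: $-38108$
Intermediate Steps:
$O{\left(t,A \right)} = 1$
$v = -17087$ ($v = 6 + \left(\left(-4206 - 753\right) + \left(1 - 12135\right)\right) = 6 - 17093 = -17087$)
$v + a = -17087 - 21021 = -38108$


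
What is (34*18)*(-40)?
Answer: -24480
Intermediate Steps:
(34*18)*(-40) = 612*(-40) = -24480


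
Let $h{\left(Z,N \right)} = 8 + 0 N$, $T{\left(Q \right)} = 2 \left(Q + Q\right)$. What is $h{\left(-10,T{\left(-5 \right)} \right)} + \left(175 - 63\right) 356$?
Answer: $39880$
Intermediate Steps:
$T{\left(Q \right)} = 4 Q$ ($T{\left(Q \right)} = 2 \cdot 2 Q = 4 Q$)
$h{\left(Z,N \right)} = 8$ ($h{\left(Z,N \right)} = 8 + 0 = 8$)
$h{\left(-10,T{\left(-5 \right)} \right)} + \left(175 - 63\right) 356 = 8 + \left(175 - 63\right) 356 = 8 + 112 \cdot 356 = 8 + 39872 = 39880$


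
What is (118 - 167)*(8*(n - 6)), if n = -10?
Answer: 6272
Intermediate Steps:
(118 - 167)*(8*(n - 6)) = (118 - 167)*(8*(-10 - 6)) = -392*(-16) = -49*(-128) = 6272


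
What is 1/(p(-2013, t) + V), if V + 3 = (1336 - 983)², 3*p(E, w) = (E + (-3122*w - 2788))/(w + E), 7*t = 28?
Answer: 2009/250339217 ≈ 8.0251e-6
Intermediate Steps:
t = 4 (t = (⅐)*28 = 4)
p(E, w) = (-2788 + E - 3122*w)/(3*(E + w)) (p(E, w) = ((E + (-3122*w - 2788))/(w + E))/3 = ((E + (-2788 - 3122*w))/(E + w))/3 = ((-2788 + E - 3122*w)/(E + w))/3 = (-2788 + E - 3122*w)/(3*(E + w)))
V = 124606 (V = -3 + (1336 - 983)² = -3 + 353² = -3 + 124609 = 124606)
1/(p(-2013, t) + V) = 1/((-2788 - 2013 - 3122*4)/(3*(-2013 + 4)) + 124606) = 1/((⅓)*(-2788 - 2013 - 12488)/(-2009) + 124606) = 1/((⅓)*(-1/2009)*(-17289) + 124606) = 1/(5763/2009 + 124606) = 1/(250339217/2009) = 2009/250339217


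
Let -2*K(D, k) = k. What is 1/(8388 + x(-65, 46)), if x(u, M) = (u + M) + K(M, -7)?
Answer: 2/16745 ≈ 0.00011944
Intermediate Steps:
K(D, k) = -k/2
x(u, M) = 7/2 + M + u (x(u, M) = (u + M) - ½*(-7) = (M + u) + 7/2 = 7/2 + M + u)
1/(8388 + x(-65, 46)) = 1/(8388 + (7/2 + 46 - 65)) = 1/(8388 - 31/2) = 1/(16745/2) = 2/16745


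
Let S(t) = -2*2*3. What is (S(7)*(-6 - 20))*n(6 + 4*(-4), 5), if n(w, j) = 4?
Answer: 1248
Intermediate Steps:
S(t) = -12 (S(t) = -4*3 = -12)
(S(7)*(-6 - 20))*n(6 + 4*(-4), 5) = -12*(-6 - 20)*4 = -12*(-26)*4 = 312*4 = 1248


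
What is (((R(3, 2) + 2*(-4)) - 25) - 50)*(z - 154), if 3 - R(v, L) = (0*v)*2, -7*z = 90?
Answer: 93440/7 ≈ 13349.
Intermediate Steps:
z = -90/7 (z = -1/7*90 = -90/7 ≈ -12.857)
R(v, L) = 3 (R(v, L) = 3 - 0*v*2 = 3 - 0*2 = 3 - 1*0 = 3 + 0 = 3)
(((R(3, 2) + 2*(-4)) - 25) - 50)*(z - 154) = (((3 + 2*(-4)) - 25) - 50)*(-90/7 - 154) = (((3 - 8) - 25) - 50)*(-1168/7) = ((-5 - 25) - 50)*(-1168/7) = (-30 - 50)*(-1168/7) = -80*(-1168/7) = 93440/7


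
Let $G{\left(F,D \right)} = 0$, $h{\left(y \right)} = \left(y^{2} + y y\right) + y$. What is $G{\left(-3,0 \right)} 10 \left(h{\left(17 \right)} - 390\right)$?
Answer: $0$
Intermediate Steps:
$h{\left(y \right)} = y + 2 y^{2}$ ($h{\left(y \right)} = \left(y^{2} + y^{2}\right) + y = 2 y^{2} + y = y + 2 y^{2}$)
$G{\left(-3,0 \right)} 10 \left(h{\left(17 \right)} - 390\right) = 0 \cdot 10 \left(17 \left(1 + 2 \cdot 17\right) - 390\right) = 0 \left(17 \left(1 + 34\right) - 390\right) = 0 \left(17 \cdot 35 - 390\right) = 0 \left(595 - 390\right) = 0 \cdot 205 = 0$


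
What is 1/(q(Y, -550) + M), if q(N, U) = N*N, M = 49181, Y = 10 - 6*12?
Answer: 1/53025 ≈ 1.8859e-5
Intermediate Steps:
Y = -62 (Y = 10 - 72 = -62)
q(N, U) = N²
1/(q(Y, -550) + M) = 1/((-62)² + 49181) = 1/(3844 + 49181) = 1/53025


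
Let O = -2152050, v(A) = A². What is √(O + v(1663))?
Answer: √613519 ≈ 783.27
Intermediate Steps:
√(O + v(1663)) = √(-2152050 + 1663²) = √(-2152050 + 2765569) = √613519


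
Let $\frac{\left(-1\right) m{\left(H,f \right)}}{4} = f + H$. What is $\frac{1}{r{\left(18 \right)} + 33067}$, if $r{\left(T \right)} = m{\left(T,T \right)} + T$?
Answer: $\frac{1}{32941} \approx 3.0357 \cdot 10^{-5}$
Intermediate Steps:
$m{\left(H,f \right)} = - 4 H - 4 f$ ($m{\left(H,f \right)} = - 4 \left(f + H\right) = - 4 \left(H + f\right) = - 4 H - 4 f$)
$r{\left(T \right)} = - 7 T$ ($r{\left(T \right)} = \left(- 4 T - 4 T\right) + T = - 8 T + T = - 7 T$)
$\frac{1}{r{\left(18 \right)} + 33067} = \frac{1}{\left(-7\right) 18 + 33067} = \frac{1}{-126 + 33067} = \frac{1}{32941}$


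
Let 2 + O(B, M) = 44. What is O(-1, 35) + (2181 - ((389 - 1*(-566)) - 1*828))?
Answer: 2096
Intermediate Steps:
O(B, M) = 42 (O(B, M) = -2 + 44 = 42)
O(-1, 35) + (2181 - ((389 - 1*(-566)) - 1*828)) = 42 + (2181 - ((389 - 1*(-566)) - 1*828)) = 42 + (2181 - ((389 + 566) - 828)) = 42 + (2181 - (955 - 828)) = 42 + (2181 - 1*127) = 42 + (2181 - 127) = 42 + 2054 = 2096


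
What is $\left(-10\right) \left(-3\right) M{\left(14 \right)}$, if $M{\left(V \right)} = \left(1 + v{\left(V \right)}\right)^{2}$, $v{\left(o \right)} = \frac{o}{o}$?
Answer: $120$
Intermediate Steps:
$v{\left(o \right)} = 1$
$M{\left(V \right)} = 4$ ($M{\left(V \right)} = \left(1 + 1\right)^{2} = 2^{2} = 4$)
$\left(-10\right) \left(-3\right) M{\left(14 \right)} = \left(-10\right) \left(-3\right) 4 = 30 \cdot 4 = 120$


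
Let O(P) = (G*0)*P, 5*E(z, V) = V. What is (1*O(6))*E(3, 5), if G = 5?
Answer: 0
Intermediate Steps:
E(z, V) = V/5
O(P) = 0 (O(P) = (5*0)*P = 0*P = 0)
(1*O(6))*E(3, 5) = (1*0)*((1/5)*5) = 0*1 = 0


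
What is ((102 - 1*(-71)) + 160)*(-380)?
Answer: -126540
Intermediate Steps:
((102 - 1*(-71)) + 160)*(-380) = ((102 + 71) + 160)*(-380) = (173 + 160)*(-380) = 333*(-380) = -126540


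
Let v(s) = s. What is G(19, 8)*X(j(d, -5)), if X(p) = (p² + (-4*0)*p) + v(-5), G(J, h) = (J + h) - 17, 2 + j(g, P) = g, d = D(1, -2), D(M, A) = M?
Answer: -40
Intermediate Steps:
d = 1
j(g, P) = -2 + g
G(J, h) = -17 + J + h
X(p) = -5 + p² (X(p) = (p² + (-4*0)*p) - 5 = (p² + 0*p) - 5 = (p² + 0) - 5 = p² - 5 = -5 + p²)
G(19, 8)*X(j(d, -5)) = (-17 + 19 + 8)*(-5 + (-2 + 1)²) = 10*(-5 + (-1)²) = 10*(-5 + 1) = 10*(-4) = -40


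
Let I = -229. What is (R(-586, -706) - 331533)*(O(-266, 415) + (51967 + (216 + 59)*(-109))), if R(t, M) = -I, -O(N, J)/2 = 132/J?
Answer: -3023618126464/415 ≈ -7.2858e+9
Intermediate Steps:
O(N, J) = -264/J
R(t, M) = 229 (R(t, M) = -1*(-229) = 229)
(R(-586, -706) - 331533)*(O(-266, 415) + (51967 + (216 + 59)*(-109))) = (229 - 331533)*(-264/415 + (51967 + (216 + 59)*(-109))) = -331304*(-264*1/415 + (51967 + 275*(-109))) = -331304*(-264/415 + (51967 - 29975)) = -331304*(-264/415 + 21992) = -331304*9126416/415 = -3023618126464/415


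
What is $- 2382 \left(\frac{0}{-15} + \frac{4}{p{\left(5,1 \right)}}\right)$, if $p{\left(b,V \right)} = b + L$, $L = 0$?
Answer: $- \frac{9528}{5} \approx -1905.6$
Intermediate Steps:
$p{\left(b,V \right)} = b$ ($p{\left(b,V \right)} = b + 0 = b$)
$- 2382 \left(\frac{0}{-15} + \frac{4}{p{\left(5,1 \right)}}\right) = - 2382 \left(\frac{0}{-15} + \frac{4}{5}\right) = - 2382 \left(0 \left(- \frac{1}{15}\right) + 4 \cdot \frac{1}{5}\right) = - 2382 \left(0 + \frac{4}{5}\right) = \left(-2382\right) \frac{4}{5} = - \frac{9528}{5}$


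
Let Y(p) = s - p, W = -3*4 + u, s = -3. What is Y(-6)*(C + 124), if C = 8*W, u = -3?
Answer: 12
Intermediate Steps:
W = -15 (W = -3*4 - 3 = -12 - 3 = -15)
Y(p) = -3 - p
C = -120 (C = 8*(-15) = -120)
Y(-6)*(C + 124) = (-3 - 1*(-6))*(-120 + 124) = (-3 + 6)*4 = 3*4 = 12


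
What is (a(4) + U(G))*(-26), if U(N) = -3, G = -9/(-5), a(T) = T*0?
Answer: 78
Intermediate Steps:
a(T) = 0
G = 9/5 (G = -9*(-⅕) = 9/5 ≈ 1.8000)
(a(4) + U(G))*(-26) = (0 - 3)*(-26) = -3*(-26) = 78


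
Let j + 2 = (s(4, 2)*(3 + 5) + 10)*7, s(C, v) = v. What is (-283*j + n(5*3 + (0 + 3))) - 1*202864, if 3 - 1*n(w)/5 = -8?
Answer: -253749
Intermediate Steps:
n(w) = 55 (n(w) = 15 - 5*(-8) = 15 + 40 = 55)
j = 180 (j = -2 + (2*(3 + 5) + 10)*7 = -2 + (2*8 + 10)*7 = -2 + (16 + 10)*7 = -2 + 26*7 = -2 + 182 = 180)
(-283*j + n(5*3 + (0 + 3))) - 1*202864 = (-283*180 + 55) - 1*202864 = (-50940 + 55) - 202864 = -50885 - 202864 = -253749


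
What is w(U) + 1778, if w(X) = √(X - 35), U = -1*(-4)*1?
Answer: 1778 + I*√31 ≈ 1778.0 + 5.5678*I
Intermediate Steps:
U = 4 (U = 4*1 = 4)
w(X) = √(-35 + X)
w(U) + 1778 = √(-35 + 4) + 1778 = √(-31) + 1778 = I*√31 + 1778 = 1778 + I*√31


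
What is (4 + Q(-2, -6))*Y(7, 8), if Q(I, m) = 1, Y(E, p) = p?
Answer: 40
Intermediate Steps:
(4 + Q(-2, -6))*Y(7, 8) = (4 + 1)*8 = 5*8 = 40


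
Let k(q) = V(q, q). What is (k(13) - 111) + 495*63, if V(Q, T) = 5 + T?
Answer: 31092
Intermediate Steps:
k(q) = 5 + q
(k(13) - 111) + 495*63 = ((5 + 13) - 111) + 495*63 = (18 - 111) + 31185 = -93 + 31185 = 31092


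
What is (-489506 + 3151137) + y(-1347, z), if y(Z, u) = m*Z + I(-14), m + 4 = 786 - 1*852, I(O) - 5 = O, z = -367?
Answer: 2755912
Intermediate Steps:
I(O) = 5 + O
m = -70 (m = -4 + (786 - 1*852) = -4 + (786 - 852) = -4 - 66 = -70)
y(Z, u) = -9 - 70*Z (y(Z, u) = -70*Z + (5 - 14) = -70*Z - 9 = -9 - 70*Z)
(-489506 + 3151137) + y(-1347, z) = (-489506 + 3151137) + (-9 - 70*(-1347)) = 2661631 + (-9 + 94290) = 2661631 + 94281 = 2755912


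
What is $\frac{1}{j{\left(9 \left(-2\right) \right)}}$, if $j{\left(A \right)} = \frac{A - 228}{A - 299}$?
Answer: $\frac{317}{246} \approx 1.2886$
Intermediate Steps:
$j{\left(A \right)} = \frac{-228 + A}{-299 + A}$
$\frac{1}{j{\left(9 \left(-2\right) \right)}} = \frac{1}{\frac{1}{-299 + 9 \left(-2\right)} \left(-228 + 9 \left(-2\right)\right)} = \frac{1}{\frac{1}{-299 - 18} \left(-228 - 18\right)} = \frac{1}{\frac{1}{-317} \left(-246\right)} = \frac{1}{\left(- \frac{1}{317}\right) \left(-246\right)} = \frac{1}{\frac{246}{317}} = \frac{317}{246}$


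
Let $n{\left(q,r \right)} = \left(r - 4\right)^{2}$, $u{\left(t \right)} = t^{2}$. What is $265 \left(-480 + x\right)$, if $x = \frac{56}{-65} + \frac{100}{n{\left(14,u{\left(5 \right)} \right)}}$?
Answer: $- \frac{730201988}{5733} \approx -1.2737 \cdot 10^{5}$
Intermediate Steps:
$n{\left(q,r \right)} = \left(-4 + r\right)^{2}$
$x = - \frac{18196}{28665}$ ($x = \frac{56}{-65} + \frac{100}{\left(-4 + 5^{2}\right)^{2}} = 56 \left(- \frac{1}{65}\right) + \frac{100}{\left(-4 + 25\right)^{2}} = - \frac{56}{65} + \frac{100}{21^{2}} = - \frac{56}{65} + \frac{100}{441} = - \frac{18196}{28665} \approx -0.63478$)
$265 \left(-480 + x\right) = 265 \left(-480 - \frac{18196}{28665}\right) = 265 \left(- \frac{13777396}{28665}\right) = - \frac{730201988}{5733}$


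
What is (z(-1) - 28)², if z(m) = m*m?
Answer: 729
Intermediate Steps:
z(m) = m²
(z(-1) - 28)² = ((-1)² - 28)² = (1 - 28)² = (-27)² = 729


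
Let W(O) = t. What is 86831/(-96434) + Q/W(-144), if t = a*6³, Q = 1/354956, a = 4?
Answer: -13314751628135/14787285222528 ≈ -0.90042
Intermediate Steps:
Q = 1/354956 ≈ 2.8173e-6
t = 864 (t = 4*6³ = 4*216 = 864)
W(O) = 864
86831/(-96434) + Q/W(-144) = 86831/(-96434) + (1/354956)/864 = 86831*(-1/96434) + (1/354956)*(1/864) = -86831/96434 + 1/306681984 = -13314751628135/14787285222528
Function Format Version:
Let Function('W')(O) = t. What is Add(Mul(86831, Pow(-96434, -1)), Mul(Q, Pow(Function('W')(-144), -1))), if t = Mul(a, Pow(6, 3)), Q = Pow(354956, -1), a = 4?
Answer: Rational(-13314751628135, 14787285222528) ≈ -0.90042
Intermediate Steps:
Q = Rational(1, 354956) ≈ 2.8173e-6
t = 864 (t = Mul(4, Pow(6, 3)) = Mul(4, 216) = 864)
Function('W')(O) = 864
Add(Mul(86831, Pow(-96434, -1)), Mul(Q, Pow(Function('W')(-144), -1))) = Add(Mul(86831, Pow(-96434, -1)), Mul(Rational(1, 354956), Pow(864, -1))) = Add(Mul(86831, Rational(-1, 96434)), Mul(Rational(1, 354956), Rational(1, 864))) = Add(Rational(-86831, 96434), Rational(1, 306681984)) = Rational(-13314751628135, 14787285222528)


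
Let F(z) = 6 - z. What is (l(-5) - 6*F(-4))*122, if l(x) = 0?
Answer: -7320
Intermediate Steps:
(l(-5) - 6*F(-4))*122 = (0 - 6*(6 - 1*(-4)))*122 = (0 - 6*(6 + 4))*122 = (0 - 6*10)*122 = (0 - 60)*122 = -60*122 = -7320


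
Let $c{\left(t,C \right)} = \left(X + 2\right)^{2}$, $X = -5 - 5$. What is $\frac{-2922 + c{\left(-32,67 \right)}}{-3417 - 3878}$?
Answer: $\frac{2858}{7295} \approx 0.39178$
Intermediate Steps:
$X = -10$ ($X = -5 - 5 = -10$)
$c{\left(t,C \right)} = 64$ ($c{\left(t,C \right)} = \left(-10 + 2\right)^{2} = \left(-8\right)^{2} = 64$)
$\frac{-2922 + c{\left(-32,67 \right)}}{-3417 - 3878} = \frac{-2922 + 64}{-3417 - 3878} = - \frac{2858}{-7295} = \left(-2858\right) \left(- \frac{1}{7295}\right) = \frac{2858}{7295}$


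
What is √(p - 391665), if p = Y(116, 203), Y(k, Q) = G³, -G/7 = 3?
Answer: I*√400926 ≈ 633.19*I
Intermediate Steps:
G = -21 (G = -7*3 = -21)
Y(k, Q) = -9261 (Y(k, Q) = (-21)³ = -9261)
p = -9261
√(p - 391665) = √(-9261 - 391665) = √(-400926) = I*√400926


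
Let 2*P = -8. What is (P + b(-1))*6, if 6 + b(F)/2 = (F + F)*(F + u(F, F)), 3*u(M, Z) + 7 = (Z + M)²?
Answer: -48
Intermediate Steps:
P = -4 (P = (½)*(-8) = -4)
u(M, Z) = -7/3 + (M + Z)²/3 (u(M, Z) = -7/3 + (Z + M)²/3 = -7/3 + (M + Z)²/3)
b(F) = -12 + 4*F*(-7/3 + F + 4*F²/3) (b(F) = -12 + 2*((F + F)*(F + (-7/3 + (F + F)²/3))) = -12 + 2*((2*F)*(F + (-7/3 + (2*F)²/3))) = -12 + 2*((2*F)*(F + (-7/3 + (4*F²)/3))) = -12 + 2*((2*F)*(F + (-7/3 + 4*F²/3))) = -12 + 2*((2*F)*(-7/3 + F + 4*F²/3)) = -12 + 2*(2*F*(-7/3 + F + 4*F²/3)) = -12 + 4*F*(-7/3 + F + 4*F²/3))
(P + b(-1))*6 = (-4 + (-12 + 4*(-1)² - 28/3*(-1) + (16/3)*(-1)³))*6 = (-4 + (-12 + 4*1 + 28/3 + (16/3)*(-1)))*6 = (-4 + (-12 + 4 + 28/3 - 16/3))*6 = (-4 - 4)*6 = -8*6 = -48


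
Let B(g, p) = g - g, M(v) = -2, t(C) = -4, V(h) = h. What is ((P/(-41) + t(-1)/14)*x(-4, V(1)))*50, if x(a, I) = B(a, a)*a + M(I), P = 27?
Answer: 27100/287 ≈ 94.425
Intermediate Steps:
B(g, p) = 0
x(a, I) = -2 (x(a, I) = 0*a - 2 = 0 - 2 = -2)
((P/(-41) + t(-1)/14)*x(-4, V(1)))*50 = ((27/(-41) - 4/14)*(-2))*50 = ((27*(-1/41) - 4*1/14)*(-2))*50 = ((-27/41 - 2/7)*(-2))*50 = -271/287*(-2)*50 = (542/287)*50 = 27100/287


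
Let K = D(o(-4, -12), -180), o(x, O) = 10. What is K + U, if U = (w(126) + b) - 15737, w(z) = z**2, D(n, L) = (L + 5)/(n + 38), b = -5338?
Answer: -249727/48 ≈ -5202.6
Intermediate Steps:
D(n, L) = (5 + L)/(38 + n)
K = -175/48 (K = (5 - 180)/(38 + 10) = -175/48 ≈ -3.6458)
U = -5199 (U = (126**2 - 5338) - 15737 = (15876 - 5338) - 15737 = 10538 - 15737 = -5199)
K + U = -175/48 - 5199 = -249727/48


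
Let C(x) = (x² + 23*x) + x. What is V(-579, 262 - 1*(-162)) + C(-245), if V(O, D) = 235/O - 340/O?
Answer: 10450020/193 ≈ 54145.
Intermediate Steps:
V(O, D) = -105/O
C(x) = x² + 24*x
V(-579, 262 - 1*(-162)) + C(-245) = -105/(-579) - 245*(24 - 245) = -105*(-1/579) - 245*(-221) = 35/193 + 54145 = 10450020/193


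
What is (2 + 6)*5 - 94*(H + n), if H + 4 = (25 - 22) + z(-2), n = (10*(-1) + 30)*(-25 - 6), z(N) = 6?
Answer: 57850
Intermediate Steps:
n = -620 (n = (-10 + 30)*(-31) = 20*(-31) = -620)
H = 5 (H = -4 + ((25 - 22) + 6) = -4 + (3 + 6) = -4 + 9 = 5)
(2 + 6)*5 - 94*(H + n) = (2 + 6)*5 - 94*(5 - 620) = 8*5 - 94*(-615) = 40 + 57810 = 57850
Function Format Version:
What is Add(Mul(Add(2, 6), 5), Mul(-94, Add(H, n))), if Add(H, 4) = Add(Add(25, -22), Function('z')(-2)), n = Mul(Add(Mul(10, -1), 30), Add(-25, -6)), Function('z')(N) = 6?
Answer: 57850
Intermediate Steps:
n = -620 (n = Mul(Add(-10, 30), -31) = Mul(20, -31) = -620)
H = 5 (H = Add(-4, Add(Add(25, -22), 6)) = Add(-4, Add(3, 6)) = Add(-4, 9) = 5)
Add(Mul(Add(2, 6), 5), Mul(-94, Add(H, n))) = Add(Mul(Add(2, 6), 5), Mul(-94, Add(5, -620))) = Add(Mul(8, 5), Mul(-94, -615)) = Add(40, 57810) = 57850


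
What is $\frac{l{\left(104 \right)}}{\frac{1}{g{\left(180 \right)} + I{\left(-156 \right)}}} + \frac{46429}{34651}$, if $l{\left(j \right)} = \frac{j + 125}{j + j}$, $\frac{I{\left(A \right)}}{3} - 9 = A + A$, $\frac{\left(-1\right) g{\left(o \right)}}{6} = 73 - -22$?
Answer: $- \frac{11726324609}{7207408} \approx -1627.0$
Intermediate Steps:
$g{\left(o \right)} = -570$ ($g{\left(o \right)} = - 6 \left(73 - -22\right) = - 6 \left(73 + 22\right) = \left(-6\right) 95 = -570$)
$I{\left(A \right)} = 27 + 6 A$ ($I{\left(A \right)} = 27 + 3 \left(A + A\right) = 27 + 3 \cdot 2 A = 27 + 6 A$)
$l{\left(j \right)} = \frac{125 + j}{2 j}$
$\frac{l{\left(104 \right)}}{\frac{1}{g{\left(180 \right)} + I{\left(-156 \right)}}} + \frac{46429}{34651} = \frac{\frac{1}{2} \cdot \frac{1}{104} \left(125 + 104\right)}{\frac{1}{-570 + \left(27 + 6 \left(-156\right)\right)}} + \frac{46429}{34651} = \frac{\frac{1}{2} \cdot \frac{1}{104} \cdot 229}{\frac{1}{-570 + \left(27 - 936\right)}} + 46429 \cdot \frac{1}{34651} = \frac{229}{208 \frac{1}{-570 - 909}} + \frac{46429}{34651} = \frac{229}{208 \frac{1}{-1479}} + \frac{46429}{34651} = \frac{229}{208 \left(- \frac{1}{1479}\right)} + \frac{46429}{34651} = \frac{229}{208} \left(-1479\right) + \frac{46429}{34651} = - \frac{338691}{208} + \frac{46429}{34651} = - \frac{11726324609}{7207408}$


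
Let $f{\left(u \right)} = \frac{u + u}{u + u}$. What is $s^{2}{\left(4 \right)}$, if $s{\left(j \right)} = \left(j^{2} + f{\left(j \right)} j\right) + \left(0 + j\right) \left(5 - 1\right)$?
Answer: $1296$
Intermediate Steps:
$f{\left(u \right)} = 1$ ($f{\left(u \right)} = \frac{2 u}{2 u} = 2 u \frac{1}{2 u} = 1$)
$s{\left(j \right)} = j^{2} + 5 j$ ($s{\left(j \right)} = \left(j^{2} + 1 j\right) + \left(0 + j\right) \left(5 - 1\right) = \left(j^{2} + j\right) + j 4 = \left(j + j^{2}\right) + 4 j = j^{2} + 5 j$)
$s^{2}{\left(4 \right)} = \left(4 \left(5 + 4\right)\right)^{2} = \left(4 \cdot 9\right)^{2} = 36^{2} = 1296$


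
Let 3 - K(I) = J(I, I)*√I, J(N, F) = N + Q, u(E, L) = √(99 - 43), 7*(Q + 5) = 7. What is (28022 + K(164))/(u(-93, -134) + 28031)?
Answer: 157113755/157147381 - 1793984*√41/157147381 - 11210*√14/157147381 + 128*√574/157147381 ≈ 0.92644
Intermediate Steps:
Q = -4 (Q = -5 + (⅐)*7 = -5 + 1 = -4)
u(E, L) = 2*√14 (u(E, L) = √56 = 2*√14)
J(N, F) = -4 + N (J(N, F) = N - 4 = -4 + N)
K(I) = 3 - √I*(-4 + I) (K(I) = 3 - (-4 + I)*√I = 3 - √I*(-4 + I))
(28022 + K(164))/(u(-93, -134) + 28031) = (28022 + (3 + √164*(4 - 1*164)))/(2*√14 + 28031) = (28022 + (3 + (2*√41)*(4 - 164)))/(28031 + 2*√14) = (28022 + (3 + (2*√41)*(-160)))/(28031 + 2*√14) = (28022 + (3 - 320*√41))/(28031 + 2*√14) = (28025 - 320*√41)/(28031 + 2*√14)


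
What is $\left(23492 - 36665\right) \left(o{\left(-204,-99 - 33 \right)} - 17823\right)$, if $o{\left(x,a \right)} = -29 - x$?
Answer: $232477104$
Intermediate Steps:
$\left(23492 - 36665\right) \left(o{\left(-204,-99 - 33 \right)} - 17823\right) = \left(23492 - 36665\right) \left(\left(-29 - -204\right) - 17823\right) = - 13173 \left(\left(-29 + 204\right) - 17823\right) = - 13173 \left(175 - 17823\right) = \left(-13173\right) \left(-17648\right) = 232477104$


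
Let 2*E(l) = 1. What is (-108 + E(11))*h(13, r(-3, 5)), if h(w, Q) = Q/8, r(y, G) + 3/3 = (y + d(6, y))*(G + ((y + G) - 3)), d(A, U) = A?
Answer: -2365/16 ≈ -147.81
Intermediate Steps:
E(l) = ½ (E(l) = (½)*1 = ½)
r(y, G) = -1 + (6 + y)*(-3 + y + 2*G) (r(y, G) = -1 + (y + 6)*(G + ((y + G) - 3)) = -1 + (6 + y)*(G + ((G + y) - 3)) = -1 + (6 + y)*(G + (-3 + G + y)) = -1 + (6 + y)*(-3 + y + 2*G))
h(w, Q) = Q/8 (h(w, Q) = Q*(⅛) = Q/8)
(-108 + E(11))*h(13, r(-3, 5)) = (-108 + ½)*((-19 + (-3)² + 3*(-3) + 12*5 + 2*5*(-3))/8) = -215*(-19 + 9 - 9 + 60 - 30)/16 = -215*11/16 = -215/2*11/8 = -2365/16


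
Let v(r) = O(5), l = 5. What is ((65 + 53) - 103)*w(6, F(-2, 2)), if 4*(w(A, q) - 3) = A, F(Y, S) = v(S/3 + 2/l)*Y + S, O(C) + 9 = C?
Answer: 135/2 ≈ 67.500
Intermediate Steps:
O(C) = -9 + C
v(r) = -4 (v(r) = -9 + 5 = -4)
F(Y, S) = S - 4*Y (F(Y, S) = -4*Y + S = S - 4*Y)
w(A, q) = 3 + A/4
((65 + 53) - 103)*w(6, F(-2, 2)) = ((65 + 53) - 103)*(3 + (1/4)*6) = (118 - 103)*(3 + 3/2) = 15*(9/2) = 135/2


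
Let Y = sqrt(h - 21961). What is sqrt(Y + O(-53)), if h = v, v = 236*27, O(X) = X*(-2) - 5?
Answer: sqrt(101 + I*sqrt(15589)) ≈ 11.437 + 5.4586*I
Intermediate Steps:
O(X) = -5 - 2*X (O(X) = -2*X - 5 = -5 - 2*X)
v = 6372
h = 6372
Y = I*sqrt(15589) (Y = sqrt(6372 - 21961) = sqrt(-15589) = I*sqrt(15589) ≈ 124.86*I)
sqrt(Y + O(-53)) = sqrt(I*sqrt(15589) + (-5 - 2*(-53))) = sqrt(I*sqrt(15589) + (-5 + 106)) = sqrt(I*sqrt(15589) + 101) = sqrt(101 + I*sqrt(15589))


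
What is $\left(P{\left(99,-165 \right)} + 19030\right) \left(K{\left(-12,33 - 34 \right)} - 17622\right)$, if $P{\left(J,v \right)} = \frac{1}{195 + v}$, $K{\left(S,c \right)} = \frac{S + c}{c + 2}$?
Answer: $- \frac{2013567827}{6} \approx -3.3559 \cdot 10^{8}$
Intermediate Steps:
$K{\left(S,c \right)} = \frac{S + c}{2 + c}$
$\left(P{\left(99,-165 \right)} + 19030\right) \left(K{\left(-12,33 - 34 \right)} - 17622\right) = \left(\frac{1}{195 - 165} + 19030\right) \left(\frac{-12 + \left(33 - 34\right)}{2 + \left(33 - 34\right)} - 17622\right) = \left(\frac{1}{30} + 19030\right) \left(\frac{-12 - 1}{2 - 1} - 17622\right) = \left(\frac{1}{30} + 19030\right) \left(1^{-1} \left(-13\right) - 17622\right) = \frac{570901 \left(1 \left(-13\right) - 17622\right)}{30} = \frac{570901 \left(-13 - 17622\right)}{30} = \frac{570901}{30} \left(-17635\right) = - \frac{2013567827}{6}$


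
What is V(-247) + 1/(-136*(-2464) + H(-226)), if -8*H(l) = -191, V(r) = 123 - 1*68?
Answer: 147456273/2681023 ≈ 55.000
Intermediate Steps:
V(r) = 55 (V(r) = 123 - 68 = 55)
H(l) = 191/8 (H(l) = -⅛*(-191) = 191/8)
V(-247) + 1/(-136*(-2464) + H(-226)) = 55 + 1/(-136*(-2464) + 191/8) = 55 + 1/(335104 + 191/8) = 55 + 1/(2681023/8) = 55 + 8/2681023 = 147456273/2681023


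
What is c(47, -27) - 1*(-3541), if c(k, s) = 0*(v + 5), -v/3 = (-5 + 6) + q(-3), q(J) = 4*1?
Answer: 3541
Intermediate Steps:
q(J) = 4
v = -15 (v = -3*((-5 + 6) + 4) = -3*(1 + 4) = -3*5 = -15)
c(k, s) = 0 (c(k, s) = 0*(-15 + 5) = 0*(-10) = 0)
c(47, -27) - 1*(-3541) = 0 - 1*(-3541) = 0 + 3541 = 3541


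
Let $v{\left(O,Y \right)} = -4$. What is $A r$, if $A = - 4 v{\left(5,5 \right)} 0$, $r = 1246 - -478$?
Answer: $0$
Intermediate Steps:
$r = 1724$ ($r = 1246 + 478 = 1724$)
$A = 0$ ($A = \left(-4\right) \left(-4\right) 0 = 16 \cdot 0 = 0$)
$A r = 0 \cdot 1724 = 0$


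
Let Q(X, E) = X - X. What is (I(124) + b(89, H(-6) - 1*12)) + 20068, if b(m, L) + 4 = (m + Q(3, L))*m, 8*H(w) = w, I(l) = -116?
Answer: 27869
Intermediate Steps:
H(w) = w/8
Q(X, E) = 0
b(m, L) = -4 + m² (b(m, L) = -4 + (m + 0)*m = -4 + m*m = -4 + m²)
(I(124) + b(89, H(-6) - 1*12)) + 20068 = (-116 + (-4 + 89²)) + 20068 = (-116 + (-4 + 7921)) + 20068 = (-116 + 7917) + 20068 = 7801 + 20068 = 27869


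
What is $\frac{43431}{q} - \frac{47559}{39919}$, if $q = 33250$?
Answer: $\frac{41991}{365750} \approx 0.11481$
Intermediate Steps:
$\frac{43431}{q} - \frac{47559}{39919} = \frac{43431}{33250} - \frac{47559}{39919} = 43431 \cdot \frac{1}{33250} - \frac{249}{209} = \frac{43431}{33250} - \frac{249}{209} = \frac{41991}{365750}$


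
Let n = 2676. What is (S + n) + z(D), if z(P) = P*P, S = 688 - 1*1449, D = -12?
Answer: 2059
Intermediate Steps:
S = -761 (S = 688 - 1449 = -761)
z(P) = P**2
(S + n) + z(D) = (-761 + 2676) + (-12)**2 = 1915 + 144 = 2059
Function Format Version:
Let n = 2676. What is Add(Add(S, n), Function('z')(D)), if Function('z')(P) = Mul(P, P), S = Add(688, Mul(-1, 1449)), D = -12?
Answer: 2059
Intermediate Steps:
S = -761 (S = Add(688, -1449) = -761)
Function('z')(P) = Pow(P, 2)
Add(Add(S, n), Function('z')(D)) = Add(Add(-761, 2676), Pow(-12, 2)) = Add(1915, 144) = 2059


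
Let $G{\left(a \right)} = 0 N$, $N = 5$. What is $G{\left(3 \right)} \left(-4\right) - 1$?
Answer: $-1$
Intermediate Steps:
$G{\left(a \right)} = 0$ ($G{\left(a \right)} = 0 \cdot 5 = 0$)
$G{\left(3 \right)} \left(-4\right) - 1 = 0 \left(-4\right) - 1 = 0 - 1 = -1$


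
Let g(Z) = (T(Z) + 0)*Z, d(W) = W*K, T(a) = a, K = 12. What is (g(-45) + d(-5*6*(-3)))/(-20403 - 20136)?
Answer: -1035/13513 ≈ -0.076593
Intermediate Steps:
d(W) = 12*W (d(W) = W*12 = 12*W)
g(Z) = Z² (g(Z) = (Z + 0)*Z = Z*Z = Z²)
(g(-45) + d(-5*6*(-3)))/(-20403 - 20136) = ((-45)² + 12*(-5*6*(-3)))/(-20403 - 20136) = (2025 + 12*(-30*(-3)))/(-40539) = (2025 + 12*90)*(-1/40539) = (2025 + 1080)*(-1/40539) = 3105*(-1/40539) = -1035/13513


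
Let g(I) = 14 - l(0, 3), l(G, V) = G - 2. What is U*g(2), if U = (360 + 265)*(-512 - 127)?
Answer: -6390000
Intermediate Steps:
U = -399375 (U = 625*(-639) = -399375)
l(G, V) = -2 + G
g(I) = 16 (g(I) = 14 - (-2 + 0) = 14 - 1*(-2) = 14 + 2 = 16)
U*g(2) = -399375*16 = -6390000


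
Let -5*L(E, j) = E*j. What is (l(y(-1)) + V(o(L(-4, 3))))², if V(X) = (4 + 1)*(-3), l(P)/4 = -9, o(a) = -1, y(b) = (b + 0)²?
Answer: 2601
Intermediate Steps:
L(E, j) = -E*j/5
y(b) = b²
l(P) = -36 (l(P) = 4*(-9) = -36)
V(X) = -15 (V(X) = 5*(-3) = -15)
(l(y(-1)) + V(o(L(-4, 3))))² = (-36 - 15)² = (-51)² = 2601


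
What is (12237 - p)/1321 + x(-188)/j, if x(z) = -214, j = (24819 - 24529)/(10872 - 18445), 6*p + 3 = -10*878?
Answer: 6434444711/1149270 ≈ 5598.7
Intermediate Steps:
p = -8783/6 (p = -½ + (-10*878)/6 = -½ + (⅙)*(-8780) = -½ - 4390/3 = -8783/6 ≈ -1463.8)
j = -290/7573 (j = 290/(-7573) = 290*(-1/7573) = -290/7573 ≈ -0.038294)
(12237 - p)/1321 + x(-188)/j = (12237 - 1*(-8783/6))/1321 - 214/(-290/7573) = (12237 + 8783/6)*(1/1321) - 214*(-7573/290) = (82205/6)*(1/1321) + 810311/145 = 82205/7926 + 810311/145 = 6434444711/1149270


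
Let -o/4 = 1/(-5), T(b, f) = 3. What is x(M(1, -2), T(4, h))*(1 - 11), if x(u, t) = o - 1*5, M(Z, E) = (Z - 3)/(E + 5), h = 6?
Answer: 42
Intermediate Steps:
M(Z, E) = (-3 + Z)/(5 + E)
o = ⅘ (o = -4/(-5) = -4*(-1)/5 = -4*(-⅕) = ⅘ ≈ 0.80000)
x(u, t) = -21/5 (x(u, t) = ⅘ - 1*5 = ⅘ - 5 = -21/5)
x(M(1, -2), T(4, h))*(1 - 11) = -21*(1 - 11)/5 = -21/5*(-10) = 42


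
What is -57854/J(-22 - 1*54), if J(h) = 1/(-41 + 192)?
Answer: -8735954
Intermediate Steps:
J(h) = 1/151
-57854/J(-22 - 1*54) = -57854/1/151 = -57854*151 = -8735954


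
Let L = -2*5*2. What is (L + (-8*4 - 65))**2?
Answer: 13689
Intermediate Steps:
L = -20 (L = -10*2 = -20)
(L + (-8*4 - 65))**2 = (-20 + (-8*4 - 65))**2 = (-20 + (-32 - 65))**2 = (-20 - 97)**2 = (-117)**2 = 13689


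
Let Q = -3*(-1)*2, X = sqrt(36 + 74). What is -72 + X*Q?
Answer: -72 + 6*sqrt(110) ≈ -9.0715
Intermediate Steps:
X = sqrt(110) ≈ 10.488
Q = 6 (Q = 3*2 = 6)
-72 + X*Q = -72 + sqrt(110)*6 = -72 + 6*sqrt(110)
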